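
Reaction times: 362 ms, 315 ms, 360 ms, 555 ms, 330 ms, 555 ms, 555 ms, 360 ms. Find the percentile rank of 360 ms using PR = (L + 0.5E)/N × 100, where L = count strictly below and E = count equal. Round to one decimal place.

37.5

N = 8.
Strictly below 360: 2. Equal to 360: 2.
PR = (2 + 0.5·2)/8 × 100 = 37.5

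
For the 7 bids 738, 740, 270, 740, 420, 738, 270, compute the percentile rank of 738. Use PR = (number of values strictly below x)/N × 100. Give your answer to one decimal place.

42.9

N = 7.
Strictly below 738: 3. Equal to 738: 2.
PR = 3/7 × 100 = 42.9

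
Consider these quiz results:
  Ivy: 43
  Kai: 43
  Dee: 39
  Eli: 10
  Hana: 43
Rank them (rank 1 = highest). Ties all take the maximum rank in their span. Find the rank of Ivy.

Sorted (descending): 43, 43, 43, 39, 10
The 3 values of 43 occupy positions 1–3 → each gets rank 3.
Ivy has value 43 → rank 3.

3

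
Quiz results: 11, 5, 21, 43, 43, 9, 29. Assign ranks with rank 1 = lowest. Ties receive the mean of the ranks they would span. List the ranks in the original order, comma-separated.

Sorted (ascending): 5, 9, 11, 21, 29, 43, 43
The 2 values of 43 occupy positions 6–7 → average rank (6+7)/2 = 6.5.

3, 1, 4, 6.5, 6.5, 2, 5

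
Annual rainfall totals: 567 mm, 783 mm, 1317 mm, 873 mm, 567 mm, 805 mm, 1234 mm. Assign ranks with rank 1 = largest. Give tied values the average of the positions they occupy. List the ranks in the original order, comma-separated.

6.5, 5, 1, 3, 6.5, 4, 2

Sorted (descending): 1317, 1234, 873, 805, 783, 567, 567
The 2 values of 567 occupy positions 6–7 → average rank (6+7)/2 = 6.5.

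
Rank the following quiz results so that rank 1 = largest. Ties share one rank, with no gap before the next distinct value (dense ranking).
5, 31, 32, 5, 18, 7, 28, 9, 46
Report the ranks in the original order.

8, 3, 2, 8, 5, 7, 4, 6, 1

Sorted (descending): 46, 32, 31, 28, 18, 9, 7, 5, 5
The 2 values of 5 share dense rank 8.
Remaining distinct values take the next consecutive integers.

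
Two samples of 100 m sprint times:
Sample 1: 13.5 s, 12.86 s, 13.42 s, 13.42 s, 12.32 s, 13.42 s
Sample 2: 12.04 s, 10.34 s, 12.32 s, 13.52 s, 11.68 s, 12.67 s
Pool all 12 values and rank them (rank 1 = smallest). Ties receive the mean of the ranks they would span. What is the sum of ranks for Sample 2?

28.5

Sorted (ascending): 10.34, 11.68, 12.04, 12.32, 12.32, 12.67, 12.86, 13.42, 13.42, 13.42, 13.5, 13.52
The 2 values of 12.32 occupy positions 4–5 → average rank (4+5)/2 = 4.5.
The 3 values of 13.42 occupy positions 8–10 → average rank 9.
Sample 2 values → pooled ranks: 12.04→3, 10.34→1, 12.32→4.5, 13.52→12, 11.68→2, 12.67→6
Rank sum = 3 + 1 + 4.5 + 12 + 2 + 6 = 28.5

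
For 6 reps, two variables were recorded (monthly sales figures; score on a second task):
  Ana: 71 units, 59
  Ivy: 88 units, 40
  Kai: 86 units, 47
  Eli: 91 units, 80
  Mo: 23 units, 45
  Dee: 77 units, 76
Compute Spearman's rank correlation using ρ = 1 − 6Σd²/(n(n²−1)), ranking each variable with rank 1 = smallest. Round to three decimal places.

0.257

Ranks of variable 1: 2, 5, 4, 6, 1, 3
Ranks of variable 2: 4, 1, 3, 6, 2, 5
d = r₁ − r₂: -2, 4, 1, 0, -1, -2
d²: 4, 16, 1, 0, 1, 4; Σd² = 26
ρ = 1 − 6·26/(6·35) = 1 − 156/210 = 0.257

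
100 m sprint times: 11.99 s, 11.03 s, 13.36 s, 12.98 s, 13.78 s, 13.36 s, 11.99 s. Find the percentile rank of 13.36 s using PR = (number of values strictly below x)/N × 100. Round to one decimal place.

57.1

N = 7.
Strictly below 13.36: 4. Equal to 13.36: 2.
PR = 4/7 × 100 = 57.1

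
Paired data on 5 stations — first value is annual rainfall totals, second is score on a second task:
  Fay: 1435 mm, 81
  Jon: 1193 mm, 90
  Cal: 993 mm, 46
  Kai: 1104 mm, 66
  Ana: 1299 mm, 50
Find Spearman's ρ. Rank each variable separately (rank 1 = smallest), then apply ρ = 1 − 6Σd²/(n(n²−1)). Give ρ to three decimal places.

0.500

Ranks of variable 1: 5, 3, 1, 2, 4
Ranks of variable 2: 4, 5, 1, 3, 2
d = r₁ − r₂: 1, -2, 0, -1, 2
d²: 1, 4, 0, 1, 4; Σd² = 10
ρ = 1 − 6·10/(5·24) = 1 − 60/120 = 0.500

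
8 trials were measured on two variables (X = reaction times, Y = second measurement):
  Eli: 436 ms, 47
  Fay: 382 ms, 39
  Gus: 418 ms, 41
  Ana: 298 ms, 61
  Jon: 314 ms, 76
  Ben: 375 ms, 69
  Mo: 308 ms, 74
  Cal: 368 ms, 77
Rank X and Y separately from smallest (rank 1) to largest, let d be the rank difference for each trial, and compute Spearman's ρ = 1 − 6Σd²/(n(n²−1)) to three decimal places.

Ranks of variable 1: 8, 6, 7, 1, 3, 5, 2, 4
Ranks of variable 2: 3, 1, 2, 4, 7, 5, 6, 8
d = r₁ − r₂: 5, 5, 5, -3, -4, 0, -4, -4
d²: 25, 25, 25, 9, 16, 0, 16, 16; Σd² = 132
ρ = 1 − 6·132/(8·63) = 1 − 792/504 = -0.571

-0.571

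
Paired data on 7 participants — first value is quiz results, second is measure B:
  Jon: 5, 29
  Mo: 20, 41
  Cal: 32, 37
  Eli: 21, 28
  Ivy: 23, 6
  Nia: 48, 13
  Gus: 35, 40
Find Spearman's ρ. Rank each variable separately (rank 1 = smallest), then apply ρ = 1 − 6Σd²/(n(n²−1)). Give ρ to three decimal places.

-0.214

Ranks of variable 1: 1, 2, 5, 3, 4, 7, 6
Ranks of variable 2: 4, 7, 5, 3, 1, 2, 6
d = r₁ − r₂: -3, -5, 0, 0, 3, 5, 0
d²: 9, 25, 0, 0, 9, 25, 0; Σd² = 68
ρ = 1 − 6·68/(7·48) = 1 − 408/336 = -0.214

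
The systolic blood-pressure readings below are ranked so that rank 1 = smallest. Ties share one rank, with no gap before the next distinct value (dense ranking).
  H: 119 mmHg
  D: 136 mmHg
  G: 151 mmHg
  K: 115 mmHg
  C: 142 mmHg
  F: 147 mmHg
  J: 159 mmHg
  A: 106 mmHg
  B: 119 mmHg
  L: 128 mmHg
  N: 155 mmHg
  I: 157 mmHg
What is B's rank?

3

Sorted (ascending): 106, 115, 119, 119, 128, 136, 142, 147, 151, 155, 157, 159
The 2 values of 119 share dense rank 3.
Remaining distinct values take the next consecutive integers.
B has value 119 mmHg → rank 3.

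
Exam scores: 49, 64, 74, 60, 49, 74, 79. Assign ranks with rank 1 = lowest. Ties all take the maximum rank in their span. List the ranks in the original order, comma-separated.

Sorted (ascending): 49, 49, 60, 64, 74, 74, 79
The 2 values of 49 occupy positions 1–2 → each gets rank 2.
The 2 values of 74 occupy positions 5–6 → each gets rank 6.

2, 4, 6, 3, 2, 6, 7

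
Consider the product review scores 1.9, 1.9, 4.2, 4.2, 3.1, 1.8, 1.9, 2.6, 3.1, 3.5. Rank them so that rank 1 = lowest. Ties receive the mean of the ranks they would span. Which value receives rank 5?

2.6

Sorted (ascending): 1.8, 1.9, 1.9, 1.9, 2.6, 3.1, 3.1, 3.5, 4.2, 4.2
The 3 values of 1.9 occupy positions 2–4 → average rank 3.
The 2 values of 3.1 occupy positions 6–7 → average rank (6+7)/2 = 6.5.
The 2 values of 4.2 occupy positions 9–10 → average rank (9+10)/2 = 9.5.
Rank 5 → value 2.6.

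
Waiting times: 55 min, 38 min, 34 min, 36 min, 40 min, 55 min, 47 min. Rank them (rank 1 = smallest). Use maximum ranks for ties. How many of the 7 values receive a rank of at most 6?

Sorted (ascending): 34, 36, 38, 40, 47, 55, 55
The 2 values of 55 occupy positions 6–7 → each gets rank 7.
Ranks ≤ 6: {1, 2, 3, 4, 5} → 5 values.

5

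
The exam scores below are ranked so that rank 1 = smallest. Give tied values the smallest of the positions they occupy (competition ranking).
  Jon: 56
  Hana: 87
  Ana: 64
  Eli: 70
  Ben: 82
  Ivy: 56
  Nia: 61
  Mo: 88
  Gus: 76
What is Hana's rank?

Sorted (ascending): 56, 56, 61, 64, 70, 76, 82, 87, 88
The 2 values of 56 occupy positions 1–2 → each gets rank 1.
Hana has value 87 → rank 8.

8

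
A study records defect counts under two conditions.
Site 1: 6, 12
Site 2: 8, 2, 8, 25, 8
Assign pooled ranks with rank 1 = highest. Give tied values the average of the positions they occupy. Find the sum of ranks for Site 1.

Sorted (descending): 25, 12, 8, 8, 8, 6, 2
The 3 values of 8 occupy positions 3–5 → average rank 4.
Site 1 values → pooled ranks: 6→6, 12→2
Rank sum = 6 + 2 = 8

8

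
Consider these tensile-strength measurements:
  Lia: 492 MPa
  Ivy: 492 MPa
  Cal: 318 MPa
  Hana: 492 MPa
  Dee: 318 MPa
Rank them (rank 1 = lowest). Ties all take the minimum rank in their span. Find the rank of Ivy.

Sorted (ascending): 318, 318, 492, 492, 492
The 2 values of 318 occupy positions 1–2 → each gets rank 1.
The 3 values of 492 occupy positions 3–5 → each gets rank 3.
Ivy has value 492 MPa → rank 3.

3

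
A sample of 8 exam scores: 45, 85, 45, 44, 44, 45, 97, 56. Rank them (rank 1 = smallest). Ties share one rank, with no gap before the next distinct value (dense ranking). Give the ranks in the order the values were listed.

2, 4, 2, 1, 1, 2, 5, 3

Sorted (ascending): 44, 44, 45, 45, 45, 56, 85, 97
The 2 values of 44 share dense rank 1.
The 3 values of 45 share dense rank 2.
Remaining distinct values take the next consecutive integers.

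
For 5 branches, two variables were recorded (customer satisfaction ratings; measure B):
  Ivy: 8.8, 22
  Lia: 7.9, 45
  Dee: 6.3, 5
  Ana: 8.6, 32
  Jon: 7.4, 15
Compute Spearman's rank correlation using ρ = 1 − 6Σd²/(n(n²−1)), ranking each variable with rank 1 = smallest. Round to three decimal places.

0.600

Ranks of variable 1: 5, 3, 1, 4, 2
Ranks of variable 2: 3, 5, 1, 4, 2
d = r₁ − r₂: 2, -2, 0, 0, 0
d²: 4, 4, 0, 0, 0; Σd² = 8
ρ = 1 − 6·8/(5·24) = 1 − 48/120 = 0.600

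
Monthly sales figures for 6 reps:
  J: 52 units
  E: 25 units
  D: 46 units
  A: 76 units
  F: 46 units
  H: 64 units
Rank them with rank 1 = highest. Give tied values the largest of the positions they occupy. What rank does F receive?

5

Sorted (descending): 76, 64, 52, 46, 46, 25
The 2 values of 46 occupy positions 4–5 → each gets rank 5.
F has value 46 units → rank 5.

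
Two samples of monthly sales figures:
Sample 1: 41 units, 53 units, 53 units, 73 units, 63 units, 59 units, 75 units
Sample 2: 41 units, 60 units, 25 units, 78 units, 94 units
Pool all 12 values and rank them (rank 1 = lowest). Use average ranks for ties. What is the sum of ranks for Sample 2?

Sorted (ascending): 25, 41, 41, 53, 53, 59, 60, 63, 73, 75, 78, 94
The 2 values of 41 occupy positions 2–3 → average rank (2+3)/2 = 2.5.
The 2 values of 53 occupy positions 4–5 → average rank (4+5)/2 = 4.5.
Sample 2 values → pooled ranks: 41→2.5, 60→7, 25→1, 78→11, 94→12
Rank sum = 2.5 + 7 + 1 + 11 + 12 = 33.5

33.5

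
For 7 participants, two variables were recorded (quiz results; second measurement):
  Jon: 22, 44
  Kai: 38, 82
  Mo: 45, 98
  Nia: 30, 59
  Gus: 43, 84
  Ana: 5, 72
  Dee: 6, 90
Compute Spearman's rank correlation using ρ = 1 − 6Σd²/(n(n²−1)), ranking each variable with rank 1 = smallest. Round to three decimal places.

Ranks of variable 1: 3, 5, 7, 4, 6, 1, 2
Ranks of variable 2: 1, 4, 7, 2, 5, 3, 6
d = r₁ − r₂: 2, 1, 0, 2, 1, -2, -4
d²: 4, 1, 0, 4, 1, 4, 16; Σd² = 30
ρ = 1 − 6·30/(7·48) = 1 − 180/336 = 0.464

0.464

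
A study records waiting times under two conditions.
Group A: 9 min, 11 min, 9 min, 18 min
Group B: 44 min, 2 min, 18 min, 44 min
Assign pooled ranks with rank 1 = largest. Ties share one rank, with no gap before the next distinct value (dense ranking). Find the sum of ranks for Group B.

9

Sorted (descending): 44, 44, 18, 18, 11, 9, 9, 2
The 2 values of 44 share dense rank 1.
The 2 values of 18 share dense rank 2.
The 2 values of 9 share dense rank 4.
Remaining distinct values take the next consecutive integers.
Group B values → pooled ranks: 44→1, 2→5, 18→2, 44→1
Rank sum = 1 + 5 + 2 + 1 = 9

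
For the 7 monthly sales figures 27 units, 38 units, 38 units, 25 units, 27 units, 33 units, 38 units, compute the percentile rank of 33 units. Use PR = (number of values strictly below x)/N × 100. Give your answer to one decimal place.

N = 7.
Strictly below 33: 3. Equal to 33: 1.
PR = 3/7 × 100 = 42.9

42.9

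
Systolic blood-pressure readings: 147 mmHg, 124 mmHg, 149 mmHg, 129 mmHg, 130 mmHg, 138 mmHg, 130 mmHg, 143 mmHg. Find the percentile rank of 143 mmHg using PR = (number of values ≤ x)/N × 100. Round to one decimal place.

75.0

N = 8.
Strictly below 143: 5. Equal to 143: 1.
PR = 6/8 × 100 = 75.0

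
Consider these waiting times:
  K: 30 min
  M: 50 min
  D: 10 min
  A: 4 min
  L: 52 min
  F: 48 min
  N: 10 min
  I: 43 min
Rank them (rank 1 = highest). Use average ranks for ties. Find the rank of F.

Sorted (descending): 52, 50, 48, 43, 30, 10, 10, 4
The 2 values of 10 occupy positions 6–7 → average rank (6+7)/2 = 6.5.
F has value 48 min → rank 3.

3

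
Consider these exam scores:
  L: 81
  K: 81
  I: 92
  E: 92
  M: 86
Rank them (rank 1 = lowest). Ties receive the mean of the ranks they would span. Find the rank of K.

1.5

Sorted (ascending): 81, 81, 86, 92, 92
The 2 values of 81 occupy positions 1–2 → average rank (1+2)/2 = 1.5.
The 2 values of 92 occupy positions 4–5 → average rank (4+5)/2 = 4.5.
K has value 81 → rank 1.5.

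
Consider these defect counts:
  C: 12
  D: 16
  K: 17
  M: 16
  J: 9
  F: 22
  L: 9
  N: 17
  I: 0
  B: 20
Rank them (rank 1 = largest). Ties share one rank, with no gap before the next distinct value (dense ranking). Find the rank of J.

6

Sorted (descending): 22, 20, 17, 17, 16, 16, 12, 9, 9, 0
The 2 values of 17 share dense rank 3.
The 2 values of 16 share dense rank 4.
The 2 values of 9 share dense rank 6.
Remaining distinct values take the next consecutive integers.
J has value 9 → rank 6.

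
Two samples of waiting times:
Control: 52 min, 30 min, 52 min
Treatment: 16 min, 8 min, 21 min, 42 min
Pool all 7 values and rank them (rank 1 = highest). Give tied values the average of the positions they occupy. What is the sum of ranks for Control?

Sorted (descending): 52, 52, 42, 30, 21, 16, 8
The 2 values of 52 occupy positions 1–2 → average rank (1+2)/2 = 1.5.
Control values → pooled ranks: 52→1.5, 30→4, 52→1.5
Rank sum = 1.5 + 4 + 1.5 = 7

7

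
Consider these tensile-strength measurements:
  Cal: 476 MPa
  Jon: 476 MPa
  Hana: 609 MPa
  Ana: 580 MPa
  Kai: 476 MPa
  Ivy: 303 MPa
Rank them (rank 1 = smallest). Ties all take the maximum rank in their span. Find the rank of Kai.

4

Sorted (ascending): 303, 476, 476, 476, 580, 609
The 3 values of 476 occupy positions 2–4 → each gets rank 4.
Kai has value 476 MPa → rank 4.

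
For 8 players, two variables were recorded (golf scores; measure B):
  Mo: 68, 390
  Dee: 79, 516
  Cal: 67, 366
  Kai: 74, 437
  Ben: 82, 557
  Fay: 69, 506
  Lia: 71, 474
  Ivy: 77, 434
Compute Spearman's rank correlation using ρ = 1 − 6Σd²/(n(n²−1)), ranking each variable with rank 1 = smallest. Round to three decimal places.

0.762

Ranks of variable 1: 2, 7, 1, 5, 8, 3, 4, 6
Ranks of variable 2: 2, 7, 1, 4, 8, 6, 5, 3
d = r₁ − r₂: 0, 0, 0, 1, 0, -3, -1, 3
d²: 0, 0, 0, 1, 0, 9, 1, 9; Σd² = 20
ρ = 1 − 6·20/(8·63) = 1 − 120/504 = 0.762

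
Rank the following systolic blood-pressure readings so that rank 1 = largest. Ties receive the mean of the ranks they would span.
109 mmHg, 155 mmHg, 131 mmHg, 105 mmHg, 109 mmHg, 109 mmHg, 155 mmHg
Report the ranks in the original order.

Sorted (descending): 155, 155, 131, 109, 109, 109, 105
The 2 values of 155 occupy positions 1–2 → average rank (1+2)/2 = 1.5.
The 3 values of 109 occupy positions 4–6 → average rank 5.

5, 1.5, 3, 7, 5, 5, 1.5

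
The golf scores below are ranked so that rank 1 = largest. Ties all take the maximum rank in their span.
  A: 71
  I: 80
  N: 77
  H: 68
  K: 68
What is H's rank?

5

Sorted (descending): 80, 77, 71, 68, 68
The 2 values of 68 occupy positions 4–5 → each gets rank 5.
H has value 68 → rank 5.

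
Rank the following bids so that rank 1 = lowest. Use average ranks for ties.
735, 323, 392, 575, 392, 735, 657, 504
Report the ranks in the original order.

Sorted (ascending): 323, 392, 392, 504, 575, 657, 735, 735
The 2 values of 392 occupy positions 2–3 → average rank (2+3)/2 = 2.5.
The 2 values of 735 occupy positions 7–8 → average rank (7+8)/2 = 7.5.

7.5, 1, 2.5, 5, 2.5, 7.5, 6, 4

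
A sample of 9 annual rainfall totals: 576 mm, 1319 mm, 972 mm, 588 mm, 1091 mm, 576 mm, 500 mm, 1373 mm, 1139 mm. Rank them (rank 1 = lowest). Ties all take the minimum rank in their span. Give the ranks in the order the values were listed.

Sorted (ascending): 500, 576, 576, 588, 972, 1091, 1139, 1319, 1373
The 2 values of 576 occupy positions 2–3 → each gets rank 2.

2, 8, 5, 4, 6, 2, 1, 9, 7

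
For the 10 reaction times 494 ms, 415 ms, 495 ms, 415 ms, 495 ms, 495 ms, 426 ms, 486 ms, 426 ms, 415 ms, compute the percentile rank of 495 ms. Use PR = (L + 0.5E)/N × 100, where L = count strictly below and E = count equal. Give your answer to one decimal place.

85.0

N = 10.
Strictly below 495: 7. Equal to 495: 3.
PR = (7 + 0.5·3)/10 × 100 = 85.0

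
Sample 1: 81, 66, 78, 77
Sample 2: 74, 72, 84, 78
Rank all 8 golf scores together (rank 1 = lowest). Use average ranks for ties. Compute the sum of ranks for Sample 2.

Sorted (ascending): 66, 72, 74, 77, 78, 78, 81, 84
The 2 values of 78 occupy positions 5–6 → average rank (5+6)/2 = 5.5.
Sample 2 values → pooled ranks: 74→3, 72→2, 84→8, 78→5.5
Rank sum = 3 + 2 + 8 + 5.5 = 18.5

18.5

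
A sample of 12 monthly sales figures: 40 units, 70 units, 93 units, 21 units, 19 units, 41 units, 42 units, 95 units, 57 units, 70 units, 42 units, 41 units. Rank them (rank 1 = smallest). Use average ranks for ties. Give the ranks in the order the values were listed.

Sorted (ascending): 19, 21, 40, 41, 41, 42, 42, 57, 70, 70, 93, 95
The 2 values of 41 occupy positions 4–5 → average rank (4+5)/2 = 4.5.
The 2 values of 42 occupy positions 6–7 → average rank (6+7)/2 = 6.5.
The 2 values of 70 occupy positions 9–10 → average rank (9+10)/2 = 9.5.

3, 9.5, 11, 2, 1, 4.5, 6.5, 12, 8, 9.5, 6.5, 4.5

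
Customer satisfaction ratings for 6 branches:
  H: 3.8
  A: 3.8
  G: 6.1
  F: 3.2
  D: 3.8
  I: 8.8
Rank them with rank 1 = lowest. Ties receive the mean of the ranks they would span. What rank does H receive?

3

Sorted (ascending): 3.2, 3.8, 3.8, 3.8, 6.1, 8.8
The 3 values of 3.8 occupy positions 2–4 → average rank 3.
H has value 3.8 → rank 3.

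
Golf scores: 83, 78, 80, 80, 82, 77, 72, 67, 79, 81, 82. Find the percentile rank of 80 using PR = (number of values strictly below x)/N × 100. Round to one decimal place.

45.5

N = 11.
Strictly below 80: 5. Equal to 80: 2.
PR = 5/11 × 100 = 45.5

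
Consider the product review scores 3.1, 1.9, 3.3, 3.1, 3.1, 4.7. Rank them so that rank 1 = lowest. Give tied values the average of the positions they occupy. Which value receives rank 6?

4.7

Sorted (ascending): 1.9, 3.1, 3.1, 3.1, 3.3, 4.7
The 3 values of 3.1 occupy positions 2–4 → average rank 3.
Rank 6 → value 4.7.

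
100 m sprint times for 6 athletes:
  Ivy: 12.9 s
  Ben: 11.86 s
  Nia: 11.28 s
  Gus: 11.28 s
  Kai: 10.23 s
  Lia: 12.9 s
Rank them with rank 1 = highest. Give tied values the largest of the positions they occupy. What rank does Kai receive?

6

Sorted (descending): 12.9, 12.9, 11.86, 11.28, 11.28, 10.23
The 2 values of 12.9 occupy positions 1–2 → each gets rank 2.
The 2 values of 11.28 occupy positions 4–5 → each gets rank 5.
Kai has value 10.23 s → rank 6.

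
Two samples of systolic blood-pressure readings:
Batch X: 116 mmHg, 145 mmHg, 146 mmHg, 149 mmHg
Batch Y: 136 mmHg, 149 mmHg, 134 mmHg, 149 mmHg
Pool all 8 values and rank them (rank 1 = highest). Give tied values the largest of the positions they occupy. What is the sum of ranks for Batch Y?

19

Sorted (descending): 149, 149, 149, 146, 145, 136, 134, 116
The 3 values of 149 occupy positions 1–3 → each gets rank 3.
Batch Y values → pooled ranks: 136→6, 149→3, 134→7, 149→3
Rank sum = 6 + 3 + 7 + 3 = 19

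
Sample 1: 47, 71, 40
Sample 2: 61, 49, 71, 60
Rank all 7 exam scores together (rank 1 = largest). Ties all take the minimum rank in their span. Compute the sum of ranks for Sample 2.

13

Sorted (descending): 71, 71, 61, 60, 49, 47, 40
The 2 values of 71 occupy positions 1–2 → each gets rank 1.
Sample 2 values → pooled ranks: 61→3, 49→5, 71→1, 60→4
Rank sum = 3 + 5 + 1 + 4 = 13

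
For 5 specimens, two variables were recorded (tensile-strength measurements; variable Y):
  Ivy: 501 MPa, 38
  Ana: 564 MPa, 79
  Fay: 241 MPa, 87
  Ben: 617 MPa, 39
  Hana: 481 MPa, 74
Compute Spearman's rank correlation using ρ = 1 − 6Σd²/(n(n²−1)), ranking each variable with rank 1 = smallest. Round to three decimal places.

-0.500

Ranks of variable 1: 3, 4, 1, 5, 2
Ranks of variable 2: 1, 4, 5, 2, 3
d = r₁ − r₂: 2, 0, -4, 3, -1
d²: 4, 0, 16, 9, 1; Σd² = 30
ρ = 1 − 6·30/(5·24) = 1 − 180/120 = -0.500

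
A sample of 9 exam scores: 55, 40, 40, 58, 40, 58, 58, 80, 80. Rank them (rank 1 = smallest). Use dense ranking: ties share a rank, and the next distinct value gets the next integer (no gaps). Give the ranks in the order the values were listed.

Sorted (ascending): 40, 40, 40, 55, 58, 58, 58, 80, 80
The 3 values of 40 share dense rank 1.
The 3 values of 58 share dense rank 3.
The 2 values of 80 share dense rank 4.
Remaining distinct values take the next consecutive integers.

2, 1, 1, 3, 1, 3, 3, 4, 4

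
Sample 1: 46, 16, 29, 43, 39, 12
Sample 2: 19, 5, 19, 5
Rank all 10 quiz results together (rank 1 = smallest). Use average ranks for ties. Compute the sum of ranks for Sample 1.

41

Sorted (ascending): 5, 5, 12, 16, 19, 19, 29, 39, 43, 46
The 2 values of 5 occupy positions 1–2 → average rank (1+2)/2 = 1.5.
The 2 values of 19 occupy positions 5–6 → average rank (5+6)/2 = 5.5.
Sample 1 values → pooled ranks: 46→10, 16→4, 29→7, 43→9, 39→8, 12→3
Rank sum = 10 + 4 + 7 + 9 + 8 + 3 = 41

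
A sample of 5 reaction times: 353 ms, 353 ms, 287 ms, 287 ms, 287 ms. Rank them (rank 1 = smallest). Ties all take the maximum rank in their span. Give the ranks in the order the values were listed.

Sorted (ascending): 287, 287, 287, 353, 353
The 3 values of 287 occupy positions 1–3 → each gets rank 3.
The 2 values of 353 occupy positions 4–5 → each gets rank 5.

5, 5, 3, 3, 3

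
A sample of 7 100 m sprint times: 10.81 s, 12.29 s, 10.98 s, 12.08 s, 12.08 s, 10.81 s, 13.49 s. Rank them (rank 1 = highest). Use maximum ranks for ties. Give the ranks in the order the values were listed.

Sorted (descending): 13.49, 12.29, 12.08, 12.08, 10.98, 10.81, 10.81
The 2 values of 12.08 occupy positions 3–4 → each gets rank 4.
The 2 values of 10.81 occupy positions 6–7 → each gets rank 7.

7, 2, 5, 4, 4, 7, 1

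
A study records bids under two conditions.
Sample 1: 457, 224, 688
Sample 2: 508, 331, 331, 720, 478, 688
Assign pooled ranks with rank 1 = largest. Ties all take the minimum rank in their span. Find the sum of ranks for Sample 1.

17

Sorted (descending): 720, 688, 688, 508, 478, 457, 331, 331, 224
The 2 values of 688 occupy positions 2–3 → each gets rank 2.
The 2 values of 331 occupy positions 7–8 → each gets rank 7.
Sample 1 values → pooled ranks: 457→6, 224→9, 688→2
Rank sum = 6 + 9 + 2 = 17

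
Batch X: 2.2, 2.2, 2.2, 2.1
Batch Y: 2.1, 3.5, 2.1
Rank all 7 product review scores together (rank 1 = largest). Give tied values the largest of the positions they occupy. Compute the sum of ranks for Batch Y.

Sorted (descending): 3.5, 2.2, 2.2, 2.2, 2.1, 2.1, 2.1
The 3 values of 2.2 occupy positions 2–4 → each gets rank 4.
The 3 values of 2.1 occupy positions 5–7 → each gets rank 7.
Batch Y values → pooled ranks: 2.1→7, 3.5→1, 2.1→7
Rank sum = 7 + 1 + 7 = 15

15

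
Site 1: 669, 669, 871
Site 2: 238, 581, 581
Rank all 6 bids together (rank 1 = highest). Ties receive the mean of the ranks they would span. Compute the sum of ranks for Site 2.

15

Sorted (descending): 871, 669, 669, 581, 581, 238
The 2 values of 669 occupy positions 2–3 → average rank (2+3)/2 = 2.5.
The 2 values of 581 occupy positions 4–5 → average rank (4+5)/2 = 4.5.
Site 2 values → pooled ranks: 238→6, 581→4.5, 581→4.5
Rank sum = 6 + 4.5 + 4.5 = 15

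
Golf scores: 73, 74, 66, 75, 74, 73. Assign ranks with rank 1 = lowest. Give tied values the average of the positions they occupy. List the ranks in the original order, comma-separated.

Sorted (ascending): 66, 73, 73, 74, 74, 75
The 2 values of 73 occupy positions 2–3 → average rank (2+3)/2 = 2.5.
The 2 values of 74 occupy positions 4–5 → average rank (4+5)/2 = 4.5.

2.5, 4.5, 1, 6, 4.5, 2.5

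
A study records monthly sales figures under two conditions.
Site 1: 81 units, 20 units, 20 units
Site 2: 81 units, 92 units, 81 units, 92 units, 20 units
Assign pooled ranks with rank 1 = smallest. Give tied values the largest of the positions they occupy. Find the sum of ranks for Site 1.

Sorted (ascending): 20, 20, 20, 81, 81, 81, 92, 92
The 3 values of 20 occupy positions 1–3 → each gets rank 3.
The 3 values of 81 occupy positions 4–6 → each gets rank 6.
The 2 values of 92 occupy positions 7–8 → each gets rank 8.
Site 1 values → pooled ranks: 81→6, 20→3, 20→3
Rank sum = 6 + 3 + 3 = 12

12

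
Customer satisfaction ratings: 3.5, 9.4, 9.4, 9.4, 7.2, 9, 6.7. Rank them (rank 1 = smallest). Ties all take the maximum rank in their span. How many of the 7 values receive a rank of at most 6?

Sorted (ascending): 3.5, 6.7, 7.2, 9, 9.4, 9.4, 9.4
The 3 values of 9.4 occupy positions 5–7 → each gets rank 7.
Ranks ≤ 6: {1, 2, 3, 4} → 4 values.

4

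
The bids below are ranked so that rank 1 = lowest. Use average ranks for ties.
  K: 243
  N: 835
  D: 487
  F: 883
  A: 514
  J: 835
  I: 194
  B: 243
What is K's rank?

2.5

Sorted (ascending): 194, 243, 243, 487, 514, 835, 835, 883
The 2 values of 243 occupy positions 2–3 → average rank (2+3)/2 = 2.5.
The 2 values of 835 occupy positions 6–7 → average rank (6+7)/2 = 6.5.
K has value 243 → rank 2.5.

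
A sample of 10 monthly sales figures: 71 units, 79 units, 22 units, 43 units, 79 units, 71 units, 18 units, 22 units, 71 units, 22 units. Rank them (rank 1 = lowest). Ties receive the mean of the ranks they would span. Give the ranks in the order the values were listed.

Sorted (ascending): 18, 22, 22, 22, 43, 71, 71, 71, 79, 79
The 3 values of 22 occupy positions 2–4 → average rank 3.
The 3 values of 71 occupy positions 6–8 → average rank 7.
The 2 values of 79 occupy positions 9–10 → average rank (9+10)/2 = 9.5.

7, 9.5, 3, 5, 9.5, 7, 1, 3, 7, 3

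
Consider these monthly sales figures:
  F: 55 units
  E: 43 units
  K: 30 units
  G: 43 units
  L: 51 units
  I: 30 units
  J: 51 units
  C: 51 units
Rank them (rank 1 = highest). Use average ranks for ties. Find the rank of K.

7.5

Sorted (descending): 55, 51, 51, 51, 43, 43, 30, 30
The 3 values of 51 occupy positions 2–4 → average rank 3.
The 2 values of 43 occupy positions 5–6 → average rank (5+6)/2 = 5.5.
The 2 values of 30 occupy positions 7–8 → average rank (7+8)/2 = 7.5.
K has value 30 units → rank 7.5.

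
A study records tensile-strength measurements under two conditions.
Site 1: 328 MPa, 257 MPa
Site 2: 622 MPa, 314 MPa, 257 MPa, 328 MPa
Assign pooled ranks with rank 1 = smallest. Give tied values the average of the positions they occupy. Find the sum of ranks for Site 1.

6

Sorted (ascending): 257, 257, 314, 328, 328, 622
The 2 values of 257 occupy positions 1–2 → average rank (1+2)/2 = 1.5.
The 2 values of 328 occupy positions 4–5 → average rank (4+5)/2 = 4.5.
Site 1 values → pooled ranks: 328→4.5, 257→1.5
Rank sum = 4.5 + 1.5 = 6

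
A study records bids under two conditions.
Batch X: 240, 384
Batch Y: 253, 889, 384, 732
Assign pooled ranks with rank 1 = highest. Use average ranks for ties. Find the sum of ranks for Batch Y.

11.5

Sorted (descending): 889, 732, 384, 384, 253, 240
The 2 values of 384 occupy positions 3–4 → average rank (3+4)/2 = 3.5.
Batch Y values → pooled ranks: 253→5, 889→1, 384→3.5, 732→2
Rank sum = 5 + 1 + 3.5 + 2 = 11.5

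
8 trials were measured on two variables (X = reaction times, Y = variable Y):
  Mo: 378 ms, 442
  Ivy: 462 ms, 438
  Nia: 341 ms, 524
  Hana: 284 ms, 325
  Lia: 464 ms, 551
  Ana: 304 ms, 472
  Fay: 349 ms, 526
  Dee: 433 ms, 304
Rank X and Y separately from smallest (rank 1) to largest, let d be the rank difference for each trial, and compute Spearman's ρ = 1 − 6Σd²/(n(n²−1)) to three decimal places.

0.167

Ranks of variable 1: 5, 7, 3, 1, 8, 2, 4, 6
Ranks of variable 2: 4, 3, 6, 2, 8, 5, 7, 1
d = r₁ − r₂: 1, 4, -3, -1, 0, -3, -3, 5
d²: 1, 16, 9, 1, 0, 9, 9, 25; Σd² = 70
ρ = 1 − 6·70/(8·63) = 1 − 420/504 = 0.167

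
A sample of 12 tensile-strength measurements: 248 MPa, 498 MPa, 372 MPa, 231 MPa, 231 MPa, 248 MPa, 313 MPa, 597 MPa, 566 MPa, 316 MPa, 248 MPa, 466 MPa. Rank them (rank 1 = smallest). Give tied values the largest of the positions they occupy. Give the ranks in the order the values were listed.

Sorted (ascending): 231, 231, 248, 248, 248, 313, 316, 372, 466, 498, 566, 597
The 2 values of 231 occupy positions 1–2 → each gets rank 2.
The 3 values of 248 occupy positions 3–5 → each gets rank 5.

5, 10, 8, 2, 2, 5, 6, 12, 11, 7, 5, 9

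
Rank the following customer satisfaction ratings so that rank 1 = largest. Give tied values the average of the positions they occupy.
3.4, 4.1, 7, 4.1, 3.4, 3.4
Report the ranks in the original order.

Sorted (descending): 7, 4.1, 4.1, 3.4, 3.4, 3.4
The 2 values of 4.1 occupy positions 2–3 → average rank (2+3)/2 = 2.5.
The 3 values of 3.4 occupy positions 4–6 → average rank 5.

5, 2.5, 1, 2.5, 5, 5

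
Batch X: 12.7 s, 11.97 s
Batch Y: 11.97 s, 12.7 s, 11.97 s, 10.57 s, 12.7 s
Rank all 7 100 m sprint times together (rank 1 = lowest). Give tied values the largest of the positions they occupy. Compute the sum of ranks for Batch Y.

Sorted (ascending): 10.57, 11.97, 11.97, 11.97, 12.7, 12.7, 12.7
The 3 values of 11.97 occupy positions 2–4 → each gets rank 4.
The 3 values of 12.7 occupy positions 5–7 → each gets rank 7.
Batch Y values → pooled ranks: 11.97→4, 12.7→7, 11.97→4, 10.57→1, 12.7→7
Rank sum = 4 + 7 + 4 + 1 + 7 = 23

23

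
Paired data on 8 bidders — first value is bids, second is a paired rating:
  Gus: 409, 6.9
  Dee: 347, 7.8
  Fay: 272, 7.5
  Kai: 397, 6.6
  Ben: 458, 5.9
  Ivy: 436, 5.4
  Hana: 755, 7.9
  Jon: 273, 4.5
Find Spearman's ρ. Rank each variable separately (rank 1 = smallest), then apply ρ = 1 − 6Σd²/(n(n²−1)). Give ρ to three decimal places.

0.119

Ranks of variable 1: 5, 3, 1, 4, 7, 6, 8, 2
Ranks of variable 2: 5, 7, 6, 4, 3, 2, 8, 1
d = r₁ − r₂: 0, -4, -5, 0, 4, 4, 0, 1
d²: 0, 16, 25, 0, 16, 16, 0, 1; Σd² = 74
ρ = 1 − 6·74/(8·63) = 1 − 444/504 = 0.119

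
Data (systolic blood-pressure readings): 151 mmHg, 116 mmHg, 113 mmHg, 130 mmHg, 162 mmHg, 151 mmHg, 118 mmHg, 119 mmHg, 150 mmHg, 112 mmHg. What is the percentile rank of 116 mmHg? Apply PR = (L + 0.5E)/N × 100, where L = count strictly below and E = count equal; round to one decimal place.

N = 10.
Strictly below 116: 2. Equal to 116: 1.
PR = (2 + 0.5·1)/10 × 100 = 25.0

25.0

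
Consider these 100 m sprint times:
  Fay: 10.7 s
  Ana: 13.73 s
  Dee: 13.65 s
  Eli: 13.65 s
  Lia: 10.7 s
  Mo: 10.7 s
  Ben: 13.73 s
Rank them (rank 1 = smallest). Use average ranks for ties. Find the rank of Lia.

Sorted (ascending): 10.7, 10.7, 10.7, 13.65, 13.65, 13.73, 13.73
The 3 values of 10.7 occupy positions 1–3 → average rank 2.
The 2 values of 13.65 occupy positions 4–5 → average rank (4+5)/2 = 4.5.
The 2 values of 13.73 occupy positions 6–7 → average rank (6+7)/2 = 6.5.
Lia has value 10.7 s → rank 2.

2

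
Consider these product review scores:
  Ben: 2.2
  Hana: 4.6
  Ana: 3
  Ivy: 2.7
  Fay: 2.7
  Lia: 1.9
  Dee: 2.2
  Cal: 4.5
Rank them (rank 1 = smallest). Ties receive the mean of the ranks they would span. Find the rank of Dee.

2.5

Sorted (ascending): 1.9, 2.2, 2.2, 2.7, 2.7, 3, 4.5, 4.6
The 2 values of 2.2 occupy positions 2–3 → average rank (2+3)/2 = 2.5.
The 2 values of 2.7 occupy positions 4–5 → average rank (4+5)/2 = 4.5.
Dee has value 2.2 → rank 2.5.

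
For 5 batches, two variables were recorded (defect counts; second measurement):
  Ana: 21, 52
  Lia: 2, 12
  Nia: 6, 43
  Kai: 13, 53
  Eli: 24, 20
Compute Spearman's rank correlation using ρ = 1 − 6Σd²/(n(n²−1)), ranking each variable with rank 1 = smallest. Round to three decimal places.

0.300

Ranks of variable 1: 4, 1, 2, 3, 5
Ranks of variable 2: 4, 1, 3, 5, 2
d = r₁ − r₂: 0, 0, -1, -2, 3
d²: 0, 0, 1, 4, 9; Σd² = 14
ρ = 1 − 6·14/(5·24) = 1 − 84/120 = 0.300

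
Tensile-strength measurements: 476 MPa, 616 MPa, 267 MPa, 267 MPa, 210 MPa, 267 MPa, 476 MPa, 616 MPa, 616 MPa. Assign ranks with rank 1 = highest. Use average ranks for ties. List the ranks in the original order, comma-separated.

Sorted (descending): 616, 616, 616, 476, 476, 267, 267, 267, 210
The 3 values of 616 occupy positions 1–3 → average rank 2.
The 2 values of 476 occupy positions 4–5 → average rank (4+5)/2 = 4.5.
The 3 values of 267 occupy positions 6–8 → average rank 7.

4.5, 2, 7, 7, 9, 7, 4.5, 2, 2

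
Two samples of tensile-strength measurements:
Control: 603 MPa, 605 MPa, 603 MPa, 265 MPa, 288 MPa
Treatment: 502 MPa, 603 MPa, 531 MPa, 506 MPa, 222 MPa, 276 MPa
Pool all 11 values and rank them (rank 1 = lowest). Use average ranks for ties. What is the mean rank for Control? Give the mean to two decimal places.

7.00

Sorted (ascending): 222, 265, 276, 288, 502, 506, 531, 603, 603, 603, 605
The 3 values of 603 occupy positions 8–10 → average rank 9.
Control values → pooled ranks: 603→9, 605→11, 603→9, 265→2, 288→4
Mean rank = (9 + 11 + 9 + 2 + 4) / 5 = 7.00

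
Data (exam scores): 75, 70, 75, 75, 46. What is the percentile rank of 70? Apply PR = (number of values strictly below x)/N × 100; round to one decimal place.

20.0

N = 5.
Strictly below 70: 1. Equal to 70: 1.
PR = 1/5 × 100 = 20.0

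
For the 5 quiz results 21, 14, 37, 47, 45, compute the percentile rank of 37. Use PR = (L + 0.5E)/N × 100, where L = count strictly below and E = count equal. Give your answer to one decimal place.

N = 5.
Strictly below 37: 2. Equal to 37: 1.
PR = (2 + 0.5·1)/5 × 100 = 50.0

50.0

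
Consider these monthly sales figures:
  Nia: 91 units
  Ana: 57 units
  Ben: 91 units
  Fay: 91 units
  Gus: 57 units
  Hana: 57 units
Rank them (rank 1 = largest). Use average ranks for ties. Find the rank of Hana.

Sorted (descending): 91, 91, 91, 57, 57, 57
The 3 values of 91 occupy positions 1–3 → average rank 2.
The 3 values of 57 occupy positions 4–6 → average rank 5.
Hana has value 57 units → rank 5.

5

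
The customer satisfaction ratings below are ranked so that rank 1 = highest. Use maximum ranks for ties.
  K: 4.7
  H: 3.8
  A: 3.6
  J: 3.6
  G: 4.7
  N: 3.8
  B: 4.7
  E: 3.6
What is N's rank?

Sorted (descending): 4.7, 4.7, 4.7, 3.8, 3.8, 3.6, 3.6, 3.6
The 3 values of 4.7 occupy positions 1–3 → each gets rank 3.
The 2 values of 3.8 occupy positions 4–5 → each gets rank 5.
The 3 values of 3.6 occupy positions 6–8 → each gets rank 8.
N has value 3.8 → rank 5.

5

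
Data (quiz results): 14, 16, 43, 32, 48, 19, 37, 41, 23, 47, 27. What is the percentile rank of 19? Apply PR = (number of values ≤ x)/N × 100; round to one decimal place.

N = 11.
Strictly below 19: 2. Equal to 19: 1.
PR = 3/11 × 100 = 27.3

27.3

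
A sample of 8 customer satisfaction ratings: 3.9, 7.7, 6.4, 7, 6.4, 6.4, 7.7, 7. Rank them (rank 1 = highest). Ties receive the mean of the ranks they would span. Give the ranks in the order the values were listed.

8, 1.5, 6, 3.5, 6, 6, 1.5, 3.5

Sorted (descending): 7.7, 7.7, 7, 7, 6.4, 6.4, 6.4, 3.9
The 2 values of 7.7 occupy positions 1–2 → average rank (1+2)/2 = 1.5.
The 2 values of 7 occupy positions 3–4 → average rank (3+4)/2 = 3.5.
The 3 values of 6.4 occupy positions 5–7 → average rank 6.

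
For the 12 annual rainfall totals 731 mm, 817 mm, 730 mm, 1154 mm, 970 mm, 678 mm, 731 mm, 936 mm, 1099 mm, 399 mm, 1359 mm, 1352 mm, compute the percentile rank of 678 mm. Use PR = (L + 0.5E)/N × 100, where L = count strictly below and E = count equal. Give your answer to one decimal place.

N = 12.
Strictly below 678: 1. Equal to 678: 1.
PR = (1 + 0.5·1)/12 × 100 = 12.5

12.5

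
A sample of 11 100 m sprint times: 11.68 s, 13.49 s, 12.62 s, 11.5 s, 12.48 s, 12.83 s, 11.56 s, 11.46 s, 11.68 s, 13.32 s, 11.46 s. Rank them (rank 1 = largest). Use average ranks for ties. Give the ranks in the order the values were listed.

6.5, 1, 4, 9, 5, 3, 8, 10.5, 6.5, 2, 10.5

Sorted (descending): 13.49, 13.32, 12.83, 12.62, 12.48, 11.68, 11.68, 11.56, 11.5, 11.46, 11.46
The 2 values of 11.68 occupy positions 6–7 → average rank (6+7)/2 = 6.5.
The 2 values of 11.46 occupy positions 10–11 → average rank (10+11)/2 = 10.5.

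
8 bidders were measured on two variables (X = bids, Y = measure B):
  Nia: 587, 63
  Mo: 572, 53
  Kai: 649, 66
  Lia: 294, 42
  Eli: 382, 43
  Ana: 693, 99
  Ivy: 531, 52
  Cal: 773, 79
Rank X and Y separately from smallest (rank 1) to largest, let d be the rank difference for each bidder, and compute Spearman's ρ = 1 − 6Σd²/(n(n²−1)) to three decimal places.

0.976

Ranks of variable 1: 5, 4, 6, 1, 2, 7, 3, 8
Ranks of variable 2: 5, 4, 6, 1, 2, 8, 3, 7
d = r₁ − r₂: 0, 0, 0, 0, 0, -1, 0, 1
d²: 0, 0, 0, 0, 0, 1, 0, 1; Σd² = 2
ρ = 1 − 6·2/(8·63) = 1 − 12/504 = 0.976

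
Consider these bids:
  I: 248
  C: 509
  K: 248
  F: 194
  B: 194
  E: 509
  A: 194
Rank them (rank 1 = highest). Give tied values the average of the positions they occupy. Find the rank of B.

Sorted (descending): 509, 509, 248, 248, 194, 194, 194
The 2 values of 509 occupy positions 1–2 → average rank (1+2)/2 = 1.5.
The 2 values of 248 occupy positions 3–4 → average rank (3+4)/2 = 3.5.
The 3 values of 194 occupy positions 5–7 → average rank 6.
B has value 194 → rank 6.

6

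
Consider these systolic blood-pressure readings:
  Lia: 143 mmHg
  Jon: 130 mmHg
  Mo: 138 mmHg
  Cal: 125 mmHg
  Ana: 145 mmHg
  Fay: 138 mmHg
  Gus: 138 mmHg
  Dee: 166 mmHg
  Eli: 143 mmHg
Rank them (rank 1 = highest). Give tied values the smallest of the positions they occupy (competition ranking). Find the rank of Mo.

5

Sorted (descending): 166, 145, 143, 143, 138, 138, 138, 130, 125
The 2 values of 143 occupy positions 3–4 → each gets rank 3.
The 3 values of 138 occupy positions 5–7 → each gets rank 5.
Mo has value 138 mmHg → rank 5.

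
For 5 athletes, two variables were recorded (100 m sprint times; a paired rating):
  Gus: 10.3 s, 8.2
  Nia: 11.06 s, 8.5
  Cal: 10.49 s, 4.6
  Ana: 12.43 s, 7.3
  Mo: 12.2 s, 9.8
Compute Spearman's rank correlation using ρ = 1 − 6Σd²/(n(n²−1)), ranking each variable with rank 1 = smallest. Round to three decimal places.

Ranks of variable 1: 1, 3, 2, 5, 4
Ranks of variable 2: 3, 4, 1, 2, 5
d = r₁ − r₂: -2, -1, 1, 3, -1
d²: 4, 1, 1, 9, 1; Σd² = 16
ρ = 1 − 6·16/(5·24) = 1 − 96/120 = 0.200

0.200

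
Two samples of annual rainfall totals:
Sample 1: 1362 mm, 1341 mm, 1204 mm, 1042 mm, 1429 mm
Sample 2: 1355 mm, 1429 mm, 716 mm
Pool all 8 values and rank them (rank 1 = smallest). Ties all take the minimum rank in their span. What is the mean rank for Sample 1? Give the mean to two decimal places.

4.40

Sorted (ascending): 716, 1042, 1204, 1341, 1355, 1362, 1429, 1429
The 2 values of 1429 occupy positions 7–8 → each gets rank 7.
Sample 1 values → pooled ranks: 1362→6, 1341→4, 1204→3, 1042→2, 1429→7
Mean rank = (6 + 4 + 3 + 2 + 7) / 5 = 4.40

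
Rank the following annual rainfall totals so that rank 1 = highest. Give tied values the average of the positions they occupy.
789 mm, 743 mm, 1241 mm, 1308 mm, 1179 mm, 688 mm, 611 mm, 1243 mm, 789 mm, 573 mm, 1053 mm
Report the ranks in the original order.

6.5, 8, 3, 1, 4, 9, 10, 2, 6.5, 11, 5

Sorted (descending): 1308, 1243, 1241, 1179, 1053, 789, 789, 743, 688, 611, 573
The 2 values of 789 occupy positions 6–7 → average rank (6+7)/2 = 6.5.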